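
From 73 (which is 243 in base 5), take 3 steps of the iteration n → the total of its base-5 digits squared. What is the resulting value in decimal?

73 = (2,4,3)_5 → 2² + 4² + 3² = 4 + 16 + 9 = 29
29 = (1,0,4)_5 → 1² + 0² + 4² = 1 + 0 + 16 = 17
17 = (3,2)_5 → 3² + 2² = 9 + 4 = 13

13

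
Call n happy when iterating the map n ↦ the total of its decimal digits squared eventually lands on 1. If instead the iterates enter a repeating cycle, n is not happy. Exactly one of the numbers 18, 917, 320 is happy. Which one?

320

18: 18 → 65 → 61 → 37 → 58 → 89 → 145 → 42 → 20 → 4 → 16 → 37  — repeats 37 (not happy)
917: 917 → 131 → 11 → 2 → 4 → 16 → 37 → 58 → 89 → 145 → 42 → 20 → 4  — repeats 4 (not happy)
320: 320 → 13 → 10 → 1  — reaches 1 (happy)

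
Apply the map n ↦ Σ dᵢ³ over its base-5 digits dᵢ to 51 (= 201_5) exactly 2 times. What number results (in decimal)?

51 = (2,0,1)_5 → 9
9 = (1,4)_5 → 65

65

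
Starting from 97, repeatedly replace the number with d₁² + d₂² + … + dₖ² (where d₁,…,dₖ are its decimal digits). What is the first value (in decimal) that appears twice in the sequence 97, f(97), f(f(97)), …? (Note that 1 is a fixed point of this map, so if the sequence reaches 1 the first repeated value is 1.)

1

97 → 9² + 7² = 81 + 49 = 130
130 → 1² + 3² + 0² = 1 + 9 + 0 = 10
10 → 1² + 0² = 1 + 0 = 1  — reached the fixed point 1.
1 → 1, so 1 is the first repeated value.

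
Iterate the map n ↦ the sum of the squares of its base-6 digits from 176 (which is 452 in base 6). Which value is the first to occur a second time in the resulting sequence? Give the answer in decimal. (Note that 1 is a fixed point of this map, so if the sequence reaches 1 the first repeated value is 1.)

176 = (4,5,2)_6 → 4² + 5² + 2² = 45
45 = (1,1,3)_6 → 1² + 1² + 3² = 11
11 = (1,5)_6 → 1² + 5² = 26
26 = (4,2)_6 → 4² + 2² = 20
20 = (3,2)_6 → 3² + 2² = 13
13 = (2,1)_6 → 2² + 1² = 5
5 = (5)_6 → 5² = 25
25 = (4,1)_6 → 4² + 1² = 17
17 = (2,5)_6 → 2² + 5² = 29
29 = (4,5)_6 → 4² + 5² = 41
41 = (1,0,5)_6 → 1² + 0² + 5² = 26  — 26 already appeared earlier.

26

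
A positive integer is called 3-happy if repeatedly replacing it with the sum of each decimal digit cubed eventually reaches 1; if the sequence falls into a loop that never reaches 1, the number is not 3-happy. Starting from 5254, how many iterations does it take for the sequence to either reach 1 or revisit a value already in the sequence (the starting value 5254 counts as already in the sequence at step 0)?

5254 → 5³ + 2³ + 5³ + 4³ = 125 + 8 + 125 + 64 = 322
322 → 3³ + 2³ + 2³ = 27 + 8 + 8 = 43
43 → 4³ + 3³ = 64 + 27 = 91
91 → 9³ + 1³ = 729 + 1 = 730
730 → 7³ + 3³ + 0³ = 343 + 27 + 0 = 370
370 → 3³ + 7³ + 0³ = 27 + 343 + 0 = 370  — 370 repeats.
That took 6 steps.

6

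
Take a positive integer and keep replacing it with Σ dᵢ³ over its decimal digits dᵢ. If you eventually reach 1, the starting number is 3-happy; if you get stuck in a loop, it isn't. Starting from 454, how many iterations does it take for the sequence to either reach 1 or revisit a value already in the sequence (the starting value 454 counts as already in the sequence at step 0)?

5

454 → 4³ + 5³ + 4³ = 253
253 → 2³ + 5³ + 3³ = 160
160 → 1³ + 6³ + 0³ = 217
217 → 2³ + 1³ + 7³ = 352
352 → 3³ + 5³ + 2³ = 160  — 160 repeats.
That took 5 steps.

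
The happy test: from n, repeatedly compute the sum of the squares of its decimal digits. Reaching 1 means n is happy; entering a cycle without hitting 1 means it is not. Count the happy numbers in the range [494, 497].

494: 494 → 113 → 11 → 2 → 4 → 16 → 37 → 58 → 89 → 145 → 42 → 20 → 4  — not happy
495: 495 → 122 → 9 → 81 → 65 → 61 → 37 → 58 → 89 → 145 → 42 → 20 → 4 → 16 → 37  — not happy
496: 496 → 133 → 19 → 82 → 68 → 100 → 1  — happy
497: 497 → 146 → 53 → 34 → 25 → 29 → 85 → 89 → 145 → 42 → 20 → 4 → 16 → 37 → 58 → 89  — not happy
happy: 496

1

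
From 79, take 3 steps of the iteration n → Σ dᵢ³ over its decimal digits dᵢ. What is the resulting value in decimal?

79 → 1072
1072 → 352
352 → 160

160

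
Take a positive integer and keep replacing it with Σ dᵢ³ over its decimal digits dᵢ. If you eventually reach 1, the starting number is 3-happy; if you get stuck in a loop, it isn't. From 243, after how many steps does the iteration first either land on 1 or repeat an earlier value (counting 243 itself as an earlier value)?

6

243 → 2³ + 4³ + 3³ = 99
99 → 9³ + 9³ = 1458
1458 → 1³ + 4³ + 5³ + 8³ = 702
702 → 7³ + 0³ + 2³ = 351
351 → 3³ + 5³ + 1³ = 153
153 → 1³ + 5³ + 3³ = 153  — 153 repeats.
That took 6 steps.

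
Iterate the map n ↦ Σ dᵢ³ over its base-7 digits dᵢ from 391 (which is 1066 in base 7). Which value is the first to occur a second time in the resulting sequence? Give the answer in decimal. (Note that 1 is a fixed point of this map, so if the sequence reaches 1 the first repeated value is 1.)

1

391 = (1,0,6,6)_7 → 1³ + 0³ + 6³ + 6³ = 1 + 0 + 216 + 216 = 433
433 = (1,1,5,6)_7 → 1³ + 1³ + 5³ + 6³ = 1 + 1 + 125 + 216 = 343
343 = (1,0,0,0)_7 → 1³ + 0³ + 0³ + 0³ = 1 + 0 + 0 + 0 = 1  — reached the fixed point 1.
1 → 1, so 1 is the first repeated value.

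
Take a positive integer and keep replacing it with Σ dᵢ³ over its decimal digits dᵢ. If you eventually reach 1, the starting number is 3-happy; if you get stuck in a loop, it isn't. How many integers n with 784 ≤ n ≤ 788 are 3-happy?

1

784: 784 → 919 → 1459 → 919  — not 3-happy
785: 785 → 980 → 1241 → 74 → 407 → 407  — not 3-happy
786: 786 → 1071 → 345 → 216 → 225 → 141 → 66 → 432 → 99 → 1458 → 702 → 351 → 153 → 153  — not 3-happy
787: 787 → 1198 → 1243 → 100 → 1  — 3-happy
788: 788 → 1367 → 587 → 980 → 1241 → 74 → 407 → 407  — not 3-happy
3-happy: 787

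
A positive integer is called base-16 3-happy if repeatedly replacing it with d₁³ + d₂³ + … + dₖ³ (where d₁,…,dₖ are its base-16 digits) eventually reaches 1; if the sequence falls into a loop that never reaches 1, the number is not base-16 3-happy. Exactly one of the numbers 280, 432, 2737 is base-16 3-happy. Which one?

280: 280 → 514 → 16 → 1  — reaches 1 (base-16 3-happy)
432: 432 → 1332 → 216 → 2709 → 1854 → 3114 → 2736 → 2331 → 2061 → 2709  — repeats 2709 (not base-16 3-happy)
2737: 2737 → 2332 → 2458 → 2458  — repeats 2458 (not base-16 3-happy)

280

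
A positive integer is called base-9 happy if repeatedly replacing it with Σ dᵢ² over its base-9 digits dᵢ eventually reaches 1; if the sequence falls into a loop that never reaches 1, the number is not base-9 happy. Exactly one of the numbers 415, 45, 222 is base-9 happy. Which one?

415

415: 415 → 27 → 9 → 1  — reaches 1 (base-9 happy)
45: 45 → 25 → 53 → 89 → 65 → 53  — repeats 53 (not base-9 happy)
222: 222 → 76 → 80 → 128 → 30 → 18 → 4 → 16 → 50 → 50  — repeats 50 (not base-9 happy)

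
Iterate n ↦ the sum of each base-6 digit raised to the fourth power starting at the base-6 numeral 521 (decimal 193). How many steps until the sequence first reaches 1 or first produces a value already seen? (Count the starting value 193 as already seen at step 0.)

193 = (5,2,1)_6 → 5⁴ + 2⁴ + 1⁴ = 642
642 = (2,5,5,0)_6 → 2⁴ + 5⁴ + 5⁴ + 0⁴ = 1266
1266 = (5,5,1,0)_6 → 5⁴ + 5⁴ + 1⁴ + 0⁴ = 1251
1251 = (5,4,4,3)_6 → 5⁴ + 4⁴ + 4⁴ + 3⁴ = 1218
1218 = (5,3,5,0)_6 → 5⁴ + 3⁴ + 5⁴ + 0⁴ = 1331
1331 = (1,0,0,5,5)_6 → 1⁴ + 0⁴ + 0⁴ + 5⁴ + 5⁴ = 1251  — 1251 repeats.
That took 6 steps.

6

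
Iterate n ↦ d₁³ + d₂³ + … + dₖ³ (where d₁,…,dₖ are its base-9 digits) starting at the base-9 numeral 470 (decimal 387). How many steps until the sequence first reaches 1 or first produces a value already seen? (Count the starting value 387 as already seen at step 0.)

387 = (4,7,0)_9 → 407
407 = (5,0,2)_9 → 133
133 = (1,5,7)_9 → 469
469 = (5,7,1)_9 → 469  — 469 repeats.
That took 4 steps.

4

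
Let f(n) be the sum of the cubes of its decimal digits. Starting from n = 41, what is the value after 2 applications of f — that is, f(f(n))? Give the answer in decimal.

341

41 → 4³ + 1³ = 64 + 1 = 65
65 → 6³ + 5³ = 216 + 125 = 341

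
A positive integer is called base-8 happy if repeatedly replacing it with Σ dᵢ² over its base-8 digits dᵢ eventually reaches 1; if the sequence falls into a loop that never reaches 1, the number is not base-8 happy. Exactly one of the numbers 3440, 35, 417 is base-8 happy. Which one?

3440: 3440 → 97 → 18 → 8 → 1  — reaches 1 (base-8 happy)
35: 35 → 25 → 10 → 5 → 25  — repeats 25 (not base-8 happy)
417: 417 → 53 → 61 → 74 → 6 → 36 → 32 → 16 → 4 → 16  — repeats 16 (not base-8 happy)

3440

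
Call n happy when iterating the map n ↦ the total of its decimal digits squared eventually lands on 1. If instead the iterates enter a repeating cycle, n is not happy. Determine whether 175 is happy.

175 → 75
75 → 74
74 → 65
65 → 61
61 → 37
37 → 58
58 → 89
89 → 145
145 → 42
42 → 20
20 → 4
4 → 16
16 → 37  — 37 already seen; the sequence cycles without reaching 1.

not happy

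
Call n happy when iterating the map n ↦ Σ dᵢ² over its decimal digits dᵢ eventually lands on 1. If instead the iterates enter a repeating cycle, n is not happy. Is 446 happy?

happy

446 → 4² + 4² + 6² = 68
68 → 6² + 8² = 100
100 → 1² + 0² + 0² = 1  — reached 1.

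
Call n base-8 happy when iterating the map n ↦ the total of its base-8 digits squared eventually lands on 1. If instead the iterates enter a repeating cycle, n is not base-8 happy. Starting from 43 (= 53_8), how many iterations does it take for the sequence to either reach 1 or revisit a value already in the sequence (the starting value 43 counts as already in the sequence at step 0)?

43 = (5,3)_8 → 5² + 3² = 34
34 = (4,2)_8 → 4² + 2² = 20
20 = (2,4)_8 → 2² + 4² = 20  — 20 repeats.
That took 3 steps.

3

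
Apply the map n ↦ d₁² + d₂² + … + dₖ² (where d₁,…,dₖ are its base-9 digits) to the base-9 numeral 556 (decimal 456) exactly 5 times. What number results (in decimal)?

456 = (5,5,6)_9 → 5² + 5² + 6² = 86
86 = (1,0,5)_9 → 1² + 0² + 5² = 26
26 = (2,8)_9 → 2² + 8² = 68
68 = (7,5)_9 → 7² + 5² = 74
74 = (8,2)_9 → 8² + 2² = 68

68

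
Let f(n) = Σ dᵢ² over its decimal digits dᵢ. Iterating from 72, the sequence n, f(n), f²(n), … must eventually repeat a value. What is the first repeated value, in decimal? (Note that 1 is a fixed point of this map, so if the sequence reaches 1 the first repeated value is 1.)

72 → 7² + 2² = 53
53 → 5² + 3² = 34
34 → 3² + 4² = 25
25 → 2² + 5² = 29
29 → 2² + 9² = 85
85 → 8² + 5² = 89
89 → 8² + 9² = 145
145 → 1² + 4² + 5² = 42
42 → 4² + 2² = 20
20 → 2² + 0² = 4
4 → 4² = 16
16 → 1² + 6² = 37
37 → 3² + 7² = 58
58 → 5² + 8² = 89  — 89 already appeared earlier.

89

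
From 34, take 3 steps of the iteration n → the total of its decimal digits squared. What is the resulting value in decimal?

34 → 25
25 → 29
29 → 85

85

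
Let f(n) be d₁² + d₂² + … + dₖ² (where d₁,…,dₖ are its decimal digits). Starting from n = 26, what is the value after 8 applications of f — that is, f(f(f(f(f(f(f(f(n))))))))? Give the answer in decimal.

26 → 2² + 6² = 4 + 36 = 40
40 → 4² + 0² = 16 + 0 = 16
16 → 1² + 6² = 1 + 36 = 37
37 → 3² + 7² = 9 + 49 = 58
58 → 5² + 8² = 25 + 64 = 89
89 → 8² + 9² = 64 + 81 = 145
145 → 1² + 4² + 5² = 1 + 16 + 25 = 42
42 → 4² + 2² = 16 + 4 = 20

20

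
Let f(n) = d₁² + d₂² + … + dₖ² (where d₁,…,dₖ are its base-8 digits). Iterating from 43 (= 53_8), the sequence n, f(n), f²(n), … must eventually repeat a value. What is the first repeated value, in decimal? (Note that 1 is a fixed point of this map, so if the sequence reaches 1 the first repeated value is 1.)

43 = (5,3)_8 → 5² + 3² = 25 + 9 = 34
34 = (4,2)_8 → 4² + 2² = 16 + 4 = 20
20 = (2,4)_8 → 2² + 4² = 4 + 16 = 20  — 20 already appeared earlier.

20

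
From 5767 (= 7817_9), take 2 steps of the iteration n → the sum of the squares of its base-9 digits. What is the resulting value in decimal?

5

5767 = (7,8,1,7)_9 → 163
163 = (2,0,1)_9 → 5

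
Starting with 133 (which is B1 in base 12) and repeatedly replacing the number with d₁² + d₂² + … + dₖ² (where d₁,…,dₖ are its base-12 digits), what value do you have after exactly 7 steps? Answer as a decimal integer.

133 = (11,1)_12 → 11² + 1² = 122
122 = (10,2)_12 → 10² + 2² = 104
104 = (8,8)_12 → 8² + 8² = 128
128 = (10,8)_12 → 10² + 8² = 164
164 = (1,1,8)_12 → 1² + 1² + 8² = 66
66 = (5,6)_12 → 5² + 6² = 61
61 = (5,1)_12 → 5² + 1² = 26

26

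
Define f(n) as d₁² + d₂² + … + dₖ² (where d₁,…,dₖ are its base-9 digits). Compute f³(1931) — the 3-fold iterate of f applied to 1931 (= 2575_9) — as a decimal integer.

1931 = (2,5,7,5)_9 → 2² + 5² + 7² + 5² = 4 + 25 + 49 + 25 = 103
103 = (1,2,4)_9 → 1² + 2² + 4² = 1 + 4 + 16 = 21
21 = (2,3)_9 → 2² + 3² = 4 + 9 = 13

13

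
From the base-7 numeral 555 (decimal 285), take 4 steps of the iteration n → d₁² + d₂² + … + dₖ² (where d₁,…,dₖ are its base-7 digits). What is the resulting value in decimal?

285 = (5,5,5)_7 → 75
75 = (1,3,5)_7 → 35
35 = (5,0)_7 → 25
25 = (3,4)_7 → 25

25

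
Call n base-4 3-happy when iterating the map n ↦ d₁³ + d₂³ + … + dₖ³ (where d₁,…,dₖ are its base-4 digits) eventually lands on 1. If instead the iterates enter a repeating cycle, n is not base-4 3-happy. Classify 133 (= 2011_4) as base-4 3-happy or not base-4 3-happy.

133 = (2,0,1,1)_4 → 2³ + 0³ + 1³ + 1³ = 10
10 = (2,2)_4 → 2³ + 2³ = 16
16 = (1,0,0)_4 → 1³ + 0³ + 0³ = 1  — reached 1.

base-4 3-happy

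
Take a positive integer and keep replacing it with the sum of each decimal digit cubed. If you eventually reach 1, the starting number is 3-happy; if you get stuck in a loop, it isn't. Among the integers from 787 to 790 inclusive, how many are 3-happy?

787: 787 → 1198 → 1243 → 100 → 1  (reaches 1)
788: 788 → 1367 → 587 → 980 → 1241 → 74 → 407 → 407  (repeats 407)
789: 789 → 1584 → 702 → 351 → 153 → 153  (repeats 153)
790: 790 → 1072 → 352 → 160 → 217 → 352  (repeats 352)
3-happy: 787

1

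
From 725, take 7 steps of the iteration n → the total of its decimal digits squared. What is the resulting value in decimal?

725 → 7² + 2² + 5² = 49 + 4 + 25 = 78
78 → 7² + 8² = 49 + 64 = 113
113 → 1² + 1² + 3² = 1 + 1 + 9 = 11
11 → 1² + 1² = 1 + 1 = 2
2 → 2² = 4
4 → 4² = 16
16 → 1² + 6² = 1 + 36 = 37

37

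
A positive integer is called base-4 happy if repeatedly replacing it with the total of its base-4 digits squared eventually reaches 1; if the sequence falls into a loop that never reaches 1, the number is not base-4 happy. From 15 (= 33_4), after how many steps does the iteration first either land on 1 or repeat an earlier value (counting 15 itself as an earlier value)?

5

15 = (3,3)_4 → 3² + 3² = 9 + 9 = 18
18 = (1,0,2)_4 → 1² + 0² + 2² = 1 + 0 + 4 = 5
5 = (1,1)_4 → 1² + 1² = 1 + 1 = 2
2 = (2)_4 → 2² = 4
4 = (1,0)_4 → 1² + 0² = 1 + 0 = 1  — reached 1.
That took 5 steps.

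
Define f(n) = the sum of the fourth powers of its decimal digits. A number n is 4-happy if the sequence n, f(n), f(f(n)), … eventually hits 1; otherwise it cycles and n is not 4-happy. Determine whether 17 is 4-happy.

17 → 1⁴ + 7⁴ = 1 + 2401 = 2402
2402 → 2⁴ + 4⁴ + 0⁴ + 2⁴ = 16 + 256 + 0 + 16 = 288
288 → 2⁴ + 8⁴ + 8⁴ = 16 + 4096 + 4096 = 8208
8208 → 8⁴ + 2⁴ + 0⁴ + 8⁴ = 4096 + 16 + 0 + 4096 = 8208  — 8208 already seen; the sequence cycles without reaching 1.

not 4-happy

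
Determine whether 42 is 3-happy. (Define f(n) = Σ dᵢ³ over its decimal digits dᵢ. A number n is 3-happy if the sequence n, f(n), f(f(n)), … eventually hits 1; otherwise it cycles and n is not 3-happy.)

not 3-happy

42 → 4³ + 2³ = 72
72 → 7³ + 2³ = 351
351 → 3³ + 5³ + 1³ = 153
153 → 1³ + 5³ + 3³ = 153  — 153 already seen; the sequence cycles without reaching 1.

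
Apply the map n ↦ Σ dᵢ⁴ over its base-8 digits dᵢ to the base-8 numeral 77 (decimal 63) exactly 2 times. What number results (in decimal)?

99

63 = (7,7)_8 → 4802
4802 = (1,1,3,0,2)_8 → 99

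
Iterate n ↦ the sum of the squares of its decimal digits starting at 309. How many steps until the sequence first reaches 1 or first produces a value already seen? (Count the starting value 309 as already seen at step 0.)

13

309 → 3² + 0² + 9² = 90
90 → 9² + 0² = 81
81 → 8² + 1² = 65
65 → 6² + 5² = 61
61 → 6² + 1² = 37
37 → 3² + 7² = 58
58 → 5² + 8² = 89
89 → 8² + 9² = 145
145 → 1² + 4² + 5² = 42
42 → 4² + 2² = 20
20 → 2² + 0² = 4
4 → 4² = 16
16 → 1² + 6² = 37  — 37 repeats.
That took 13 steps.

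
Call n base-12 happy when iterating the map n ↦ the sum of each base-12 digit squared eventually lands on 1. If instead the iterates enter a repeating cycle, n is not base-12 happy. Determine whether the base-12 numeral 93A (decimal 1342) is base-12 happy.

not base-12 happy

1342 = (9,3,10)_12 → 9² + 3² + 10² = 81 + 9 + 100 = 190
190 = (1,3,10)_12 → 1² + 3² + 10² = 1 + 9 + 100 = 110
110 = (9,2)_12 → 9² + 2² = 81 + 4 = 85
85 = (7,1)_12 → 7² + 1² = 49 + 1 = 50
50 = (4,2)_12 → 4² + 2² = 16 + 4 = 20
20 = (1,8)_12 → 1² + 8² = 1 + 64 = 65
65 = (5,5)_12 → 5² + 5² = 25 + 25 = 50  — 50 already seen; the sequence cycles without reaching 1.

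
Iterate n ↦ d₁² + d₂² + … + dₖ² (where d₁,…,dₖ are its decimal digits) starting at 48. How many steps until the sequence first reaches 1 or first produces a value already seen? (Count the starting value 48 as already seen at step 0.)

48 → 4² + 8² = 80
80 → 8² + 0² = 64
64 → 6² + 4² = 52
52 → 5² + 2² = 29
29 → 2² + 9² = 85
85 → 8² + 5² = 89
89 → 8² + 9² = 145
145 → 1² + 4² + 5² = 42
42 → 4² + 2² = 20
20 → 2² + 0² = 4
4 → 4² = 16
16 → 1² + 6² = 37
37 → 3² + 7² = 58
58 → 5² + 8² = 89  — 89 repeats.
That took 14 steps.

14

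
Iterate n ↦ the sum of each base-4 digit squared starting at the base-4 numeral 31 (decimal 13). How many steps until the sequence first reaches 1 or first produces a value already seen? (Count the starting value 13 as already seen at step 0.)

13 = (3,1)_4 → 3² + 1² = 9 + 1 = 10
10 = (2,2)_4 → 2² + 2² = 4 + 4 = 8
8 = (2,0)_4 → 2² + 0² = 4 + 0 = 4
4 = (1,0)_4 → 1² + 0² = 1 + 0 = 1  — reached 1.
That took 4 steps.

4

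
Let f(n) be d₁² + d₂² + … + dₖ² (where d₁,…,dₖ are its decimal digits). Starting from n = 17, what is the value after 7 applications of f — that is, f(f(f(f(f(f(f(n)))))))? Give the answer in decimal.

42

17 → 50
50 → 25
25 → 29
29 → 85
85 → 89
89 → 145
145 → 42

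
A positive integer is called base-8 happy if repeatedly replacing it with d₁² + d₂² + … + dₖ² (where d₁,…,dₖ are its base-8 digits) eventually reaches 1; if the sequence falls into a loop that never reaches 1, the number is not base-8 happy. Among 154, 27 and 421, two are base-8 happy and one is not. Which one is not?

154: 154 → 17 → 5 → 25 → 10 → 5  — repeats 5 (not base-8 happy)
27: 27 → 18 → 8 → 1  — reaches 1 (base-8 happy)
421: 421 → 77 → 27 → 18 → 8 → 1  — reaches 1 (base-8 happy)

154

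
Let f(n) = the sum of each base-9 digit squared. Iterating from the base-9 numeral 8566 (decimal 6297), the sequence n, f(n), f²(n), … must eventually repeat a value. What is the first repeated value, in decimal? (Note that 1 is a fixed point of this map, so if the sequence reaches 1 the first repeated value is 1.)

6297 = (8,5,6,6)_9 → 8² + 5² + 6² + 6² = 64 + 25 + 36 + 36 = 161
161 = (1,8,8)_9 → 1² + 8² + 8² = 1 + 64 + 64 = 129
129 = (1,5,3)_9 → 1² + 5² + 3² = 1 + 25 + 9 = 35
35 = (3,8)_9 → 3² + 8² = 9 + 64 = 73
73 = (8,1)_9 → 8² + 1² = 64 + 1 = 65
65 = (7,2)_9 → 7² + 2² = 49 + 4 = 53
53 = (5,8)_9 → 5² + 8² = 25 + 64 = 89
89 = (1,0,8)_9 → 1² + 0² + 8² = 1 + 0 + 64 = 65  — 65 already appeared earlier.

65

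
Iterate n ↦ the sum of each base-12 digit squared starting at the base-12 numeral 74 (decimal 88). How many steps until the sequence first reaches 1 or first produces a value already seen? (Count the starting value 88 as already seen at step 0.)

4

88 = (7,4)_12 → 65
65 = (5,5)_12 → 50
50 = (4,2)_12 → 20
20 = (1,8)_12 → 65  — 65 repeats.
That took 4 steps.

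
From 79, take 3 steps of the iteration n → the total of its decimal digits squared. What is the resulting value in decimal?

79 → 7² + 9² = 49 + 81 = 130
130 → 1² + 3² + 0² = 1 + 9 + 0 = 10
10 → 1² + 0² = 1 + 0 = 1

1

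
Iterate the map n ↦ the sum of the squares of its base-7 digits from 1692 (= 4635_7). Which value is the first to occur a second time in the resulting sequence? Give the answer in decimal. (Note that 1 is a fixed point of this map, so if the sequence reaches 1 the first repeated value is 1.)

2

1692 = (4,6,3,5)_7 → 4² + 6² + 3² + 5² = 16 + 36 + 9 + 25 = 86
86 = (1,5,2)_7 → 1² + 5² + 2² = 1 + 25 + 4 = 30
30 = (4,2)_7 → 4² + 2² = 16 + 4 = 20
20 = (2,6)_7 → 2² + 6² = 4 + 36 = 40
40 = (5,5)_7 → 5² + 5² = 25 + 25 = 50
50 = (1,0,1)_7 → 1² + 0² + 1² = 1 + 0 + 1 = 2
2 = (2)_7 → 2² = 4
4 = (4)_7 → 4² = 16
16 = (2,2)_7 → 2² + 2² = 4 + 4 = 8
8 = (1,1)_7 → 1² + 1² = 1 + 1 = 2  — 2 already appeared earlier.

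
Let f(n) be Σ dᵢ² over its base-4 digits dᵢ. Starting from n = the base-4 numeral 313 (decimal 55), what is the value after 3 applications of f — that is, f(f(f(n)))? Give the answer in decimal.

55 = (3,1,3)_4 → 3² + 1² + 3² = 9 + 1 + 9 = 19
19 = (1,0,3)_4 → 1² + 0² + 3² = 1 + 0 + 9 = 10
10 = (2,2)_4 → 2² + 2² = 4 + 4 = 8

8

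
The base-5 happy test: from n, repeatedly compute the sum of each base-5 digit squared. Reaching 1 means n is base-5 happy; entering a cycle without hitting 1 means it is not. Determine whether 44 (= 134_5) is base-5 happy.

44 = (1,3,4)_5 → 1² + 3² + 4² = 26
26 = (1,0,1)_5 → 1² + 0² + 1² = 2
2 = (2)_5 → 2² = 4
4 = (4)_5 → 4² = 16
16 = (3,1)_5 → 3² + 1² = 10
10 = (2,0)_5 → 2² + 0² = 4  — 4 already seen; the sequence cycles without reaching 1.

not base-5 happy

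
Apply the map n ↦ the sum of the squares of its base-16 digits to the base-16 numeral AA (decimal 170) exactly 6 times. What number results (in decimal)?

170 = (10,10)_16 → 10² + 10² = 100 + 100 = 200
200 = (12,8)_16 → 12² + 8² = 144 + 64 = 208
208 = (13,0)_16 → 13² + 0² = 169 + 0 = 169
169 = (10,9)_16 → 10² + 9² = 100 + 81 = 181
181 = (11,5)_16 → 11² + 5² = 121 + 25 = 146
146 = (9,2)_16 → 9² + 2² = 81 + 4 = 85

85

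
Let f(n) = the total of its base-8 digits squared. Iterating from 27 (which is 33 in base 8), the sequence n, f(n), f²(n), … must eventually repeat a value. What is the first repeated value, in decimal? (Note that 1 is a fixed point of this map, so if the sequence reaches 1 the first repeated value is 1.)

1

27 = (3,3)_8 → 3² + 3² = 9 + 9 = 18
18 = (2,2)_8 → 2² + 2² = 4 + 4 = 8
8 = (1,0)_8 → 1² + 0² = 1 + 0 = 1  — reached the fixed point 1.
1 → 1, so 1 is the first repeated value.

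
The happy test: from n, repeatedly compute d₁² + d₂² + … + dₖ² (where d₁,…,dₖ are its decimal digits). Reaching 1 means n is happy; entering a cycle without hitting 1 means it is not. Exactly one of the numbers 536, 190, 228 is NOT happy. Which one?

536: 536 → 70 → 49 → 97 → 130 → 10 → 1  — reaches 1 (happy)
190: 190 → 82 → 68 → 100 → 1  — reaches 1 (happy)
228: 228 → 72 → 53 → 34 → 25 → 29 → 85 → 89 → 145 → 42 → 20 → 4 → 16 → 37 → 58 → 89  — repeats 89 (not happy)

228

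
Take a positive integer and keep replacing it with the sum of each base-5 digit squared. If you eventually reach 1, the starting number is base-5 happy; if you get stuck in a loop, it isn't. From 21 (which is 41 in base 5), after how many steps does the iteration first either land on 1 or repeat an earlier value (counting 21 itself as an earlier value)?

21 = (4,1)_5 → 4² + 1² = 17
17 = (3,2)_5 → 3² + 2² = 13
13 = (2,3)_5 → 2² + 3² = 13  — 13 repeats.
That took 3 steps.

3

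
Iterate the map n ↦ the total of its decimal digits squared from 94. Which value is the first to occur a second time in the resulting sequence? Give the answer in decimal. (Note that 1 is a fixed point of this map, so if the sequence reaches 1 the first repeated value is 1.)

1

94 → 9² + 4² = 97
97 → 9² + 7² = 130
130 → 1² + 3² + 0² = 10
10 → 1² + 0² = 1  — reached the fixed point 1.
1 → 1, so 1 is the first repeated value.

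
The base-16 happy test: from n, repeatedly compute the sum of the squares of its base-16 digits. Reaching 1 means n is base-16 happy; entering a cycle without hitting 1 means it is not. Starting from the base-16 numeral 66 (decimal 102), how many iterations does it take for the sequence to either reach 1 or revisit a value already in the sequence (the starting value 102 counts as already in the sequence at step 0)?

15

102 = (6,6)_16 → 72
72 = (4,8)_16 → 80
80 = (5,0)_16 → 25
25 = (1,9)_16 → 82
82 = (5,2)_16 → 29
29 = (1,13)_16 → 170
170 = (10,10)_16 → 200
200 = (12,8)_16 → 208
208 = (13,0)_16 → 169
169 = (10,9)_16 → 181
181 = (11,5)_16 → 146
146 = (9,2)_16 → 85
85 = (5,5)_16 → 50
50 = (3,2)_16 → 13
13 = (13)_16 → 169  — 169 repeats.
That took 15 steps.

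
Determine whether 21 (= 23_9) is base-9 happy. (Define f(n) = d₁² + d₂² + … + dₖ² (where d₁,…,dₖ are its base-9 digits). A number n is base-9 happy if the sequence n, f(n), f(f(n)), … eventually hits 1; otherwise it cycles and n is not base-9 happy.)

21 = (2,3)_9 → 2² + 3² = 13
13 = (1,4)_9 → 1² + 4² = 17
17 = (1,8)_9 → 1² + 8² = 65
65 = (7,2)_9 → 7² + 2² = 53
53 = (5,8)_9 → 5² + 8² = 89
89 = (1,0,8)_9 → 1² + 0² + 8² = 65  — 65 already seen; the sequence cycles without reaching 1.

not base-9 happy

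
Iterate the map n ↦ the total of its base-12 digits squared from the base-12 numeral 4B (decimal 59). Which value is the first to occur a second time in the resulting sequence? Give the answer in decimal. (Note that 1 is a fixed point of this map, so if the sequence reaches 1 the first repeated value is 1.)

5

59 = (4,11)_12 → 4² + 11² = 137
137 = (11,5)_12 → 11² + 5² = 146
146 = (1,0,2)_12 → 1² + 0² + 2² = 5
5 = (5)_12 → 5² = 25
25 = (2,1)_12 → 2² + 1² = 5  — 5 already appeared earlier.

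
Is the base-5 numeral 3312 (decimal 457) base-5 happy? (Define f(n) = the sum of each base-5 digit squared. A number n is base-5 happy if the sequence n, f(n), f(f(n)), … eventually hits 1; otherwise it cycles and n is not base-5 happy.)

457 = (3,3,1,2)_5 → 3² + 3² + 1² + 2² = 23
23 = (4,3)_5 → 4² + 3² = 25
25 = (1,0,0)_5 → 1² + 0² + 0² = 1  — reached 1.

base-5 happy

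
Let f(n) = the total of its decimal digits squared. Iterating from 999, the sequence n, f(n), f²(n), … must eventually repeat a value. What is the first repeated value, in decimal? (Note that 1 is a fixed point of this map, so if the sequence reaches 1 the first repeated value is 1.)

89

999 → 9² + 9² + 9² = 243
243 → 2² + 4² + 3² = 29
29 → 2² + 9² = 85
85 → 8² + 5² = 89
89 → 8² + 9² = 145
145 → 1² + 4² + 5² = 42
42 → 4² + 2² = 20
20 → 2² + 0² = 4
4 → 4² = 16
16 → 1² + 6² = 37
37 → 3² + 7² = 58
58 → 5² + 8² = 89  — 89 already appeared earlier.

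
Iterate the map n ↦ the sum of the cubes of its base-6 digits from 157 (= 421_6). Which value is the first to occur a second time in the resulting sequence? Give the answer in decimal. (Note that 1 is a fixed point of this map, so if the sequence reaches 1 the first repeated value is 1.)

73

157 = (4,2,1)_6 → 73
73 = (2,0,1)_6 → 9
9 = (1,3)_6 → 28
28 = (4,4)_6 → 128
128 = (3,3,2)_6 → 62
62 = (1,4,2)_6 → 73  — 73 already appeared earlier.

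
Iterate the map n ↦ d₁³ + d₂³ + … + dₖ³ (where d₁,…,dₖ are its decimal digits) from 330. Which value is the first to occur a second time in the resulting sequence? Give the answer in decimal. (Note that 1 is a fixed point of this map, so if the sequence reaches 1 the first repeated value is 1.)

153

330 → 3³ + 3³ + 0³ = 54
54 → 5³ + 4³ = 189
189 → 1³ + 8³ + 9³ = 1242
1242 → 1³ + 2³ + 4³ + 2³ = 81
81 → 8³ + 1³ = 513
513 → 5³ + 1³ + 3³ = 153
153 → 1³ + 5³ + 3³ = 153  — 153 already appeared earlier.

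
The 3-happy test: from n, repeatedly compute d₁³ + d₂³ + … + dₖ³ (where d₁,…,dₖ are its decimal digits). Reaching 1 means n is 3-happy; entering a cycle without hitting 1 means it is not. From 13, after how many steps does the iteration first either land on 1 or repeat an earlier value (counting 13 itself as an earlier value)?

6

13 → 1³ + 3³ = 1 + 27 = 28
28 → 2³ + 8³ = 8 + 512 = 520
520 → 5³ + 2³ + 0³ = 125 + 8 + 0 = 133
133 → 1³ + 3³ + 3³ = 1 + 27 + 27 = 55
55 → 5³ + 5³ = 125 + 125 = 250
250 → 2³ + 5³ + 0³ = 8 + 125 + 0 = 133  — 133 repeats.
That took 6 steps.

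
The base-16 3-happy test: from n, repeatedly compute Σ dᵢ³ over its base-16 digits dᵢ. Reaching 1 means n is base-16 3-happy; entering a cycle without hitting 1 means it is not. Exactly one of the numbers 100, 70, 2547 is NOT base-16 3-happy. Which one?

100: 100 → 280 → 514 → 16 → 1  — reaches 1 (base-16 3-happy)
70: 70 → 280 → 514 → 16 → 1  — reaches 1 (base-16 3-happy)
2547: 2547 → 4131 → 36 → 72 → 576 → 72  — repeats 72 (not base-16 3-happy)

2547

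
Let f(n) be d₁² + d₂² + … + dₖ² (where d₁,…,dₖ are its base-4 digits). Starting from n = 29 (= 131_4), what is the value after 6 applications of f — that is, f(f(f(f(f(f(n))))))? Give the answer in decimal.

29 = (1,3,1)_4 → 11
11 = (2,3)_4 → 13
13 = (3,1)_4 → 10
10 = (2,2)_4 → 8
8 = (2,0)_4 → 4
4 = (1,0)_4 → 1

1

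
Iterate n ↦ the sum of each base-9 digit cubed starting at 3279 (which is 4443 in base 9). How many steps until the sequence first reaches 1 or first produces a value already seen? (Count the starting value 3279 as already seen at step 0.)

8

3279 = (4,4,4,3)_9 → 4³ + 4³ + 4³ + 3³ = 219
219 = (2,6,3)_9 → 2³ + 6³ + 3³ = 251
251 = (3,0,8)_9 → 3³ + 0³ + 8³ = 539
539 = (6,5,8)_9 → 6³ + 5³ + 8³ = 853
853 = (1,1,4,7)_9 → 1³ + 1³ + 4³ + 7³ = 409
409 = (5,0,4)_9 → 5³ + 0³ + 4³ = 189
189 = (2,3,0)_9 → 2³ + 3³ + 0³ = 35
35 = (3,8)_9 → 3³ + 8³ = 539  — 539 repeats.
That took 8 steps.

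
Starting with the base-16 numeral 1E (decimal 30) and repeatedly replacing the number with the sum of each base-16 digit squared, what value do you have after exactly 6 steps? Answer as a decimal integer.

50

30 = (1,14)_16 → 197
197 = (12,5)_16 → 169
169 = (10,9)_16 → 181
181 = (11,5)_16 → 146
146 = (9,2)_16 → 85
85 = (5,5)_16 → 50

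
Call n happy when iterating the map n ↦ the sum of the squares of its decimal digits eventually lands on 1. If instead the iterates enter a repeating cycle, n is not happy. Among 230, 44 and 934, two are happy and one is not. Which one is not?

934

230: 230 → 13 → 10 → 1  — reaches 1 (happy)
44: 44 → 32 → 13 → 10 → 1  — reaches 1 (happy)
934: 934 → 106 → 37 → 58 → 89 → 145 → 42 → 20 → 4 → 16 → 37  — repeats 37 (not happy)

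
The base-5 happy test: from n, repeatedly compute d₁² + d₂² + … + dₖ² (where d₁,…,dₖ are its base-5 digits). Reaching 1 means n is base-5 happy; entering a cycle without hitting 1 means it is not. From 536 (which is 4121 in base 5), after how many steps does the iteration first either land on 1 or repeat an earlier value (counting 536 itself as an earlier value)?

536 = (4,1,2,1)_5 → 4² + 1² + 2² + 1² = 22
22 = (4,2)_5 → 4² + 2² = 20
20 = (4,0)_5 → 4² + 0² = 16
16 = (3,1)_5 → 3² + 1² = 10
10 = (2,0)_5 → 2² + 0² = 4
4 = (4)_5 → 4² = 16  — 16 repeats.
That took 6 steps.

6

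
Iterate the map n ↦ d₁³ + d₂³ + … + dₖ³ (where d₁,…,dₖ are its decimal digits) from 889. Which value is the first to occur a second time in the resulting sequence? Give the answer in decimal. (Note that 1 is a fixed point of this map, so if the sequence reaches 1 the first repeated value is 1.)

889 → 8³ + 8³ + 9³ = 1753
1753 → 1³ + 7³ + 5³ + 3³ = 496
496 → 4³ + 9³ + 6³ = 1009
1009 → 1³ + 0³ + 0³ + 9³ = 730
730 → 7³ + 3³ + 0³ = 370
370 → 3³ + 7³ + 0³ = 370  — 370 already appeared earlier.

370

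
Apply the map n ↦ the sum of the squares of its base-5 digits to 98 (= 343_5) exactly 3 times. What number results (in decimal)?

18

98 = (3,4,3)_5 → 3² + 4² + 3² = 34
34 = (1,1,4)_5 → 1² + 1² + 4² = 18
18 = (3,3)_5 → 3² + 3² = 18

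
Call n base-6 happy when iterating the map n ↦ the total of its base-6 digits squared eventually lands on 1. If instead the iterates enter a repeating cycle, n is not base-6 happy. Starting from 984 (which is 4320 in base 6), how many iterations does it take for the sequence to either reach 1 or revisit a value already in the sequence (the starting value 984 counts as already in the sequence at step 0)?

9

984 = (4,3,2,0)_6 → 4² + 3² + 2² + 0² = 16 + 9 + 4 + 0 = 29
29 = (4,5)_6 → 4² + 5² = 16 + 25 = 41
41 = (1,0,5)_6 → 1² + 0² + 5² = 1 + 0 + 25 = 26
26 = (4,2)_6 → 4² + 2² = 16 + 4 = 20
20 = (3,2)_6 → 3² + 2² = 9 + 4 = 13
13 = (2,1)_6 → 2² + 1² = 4 + 1 = 5
5 = (5)_6 → 5² = 25
25 = (4,1)_6 → 4² + 1² = 16 + 1 = 17
17 = (2,5)_6 → 2² + 5² = 4 + 25 = 29  — 29 repeats.
That took 9 steps.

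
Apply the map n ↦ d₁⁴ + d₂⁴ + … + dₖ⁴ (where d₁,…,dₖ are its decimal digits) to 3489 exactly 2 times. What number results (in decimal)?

3489 → 10994
10994 → 13379

13379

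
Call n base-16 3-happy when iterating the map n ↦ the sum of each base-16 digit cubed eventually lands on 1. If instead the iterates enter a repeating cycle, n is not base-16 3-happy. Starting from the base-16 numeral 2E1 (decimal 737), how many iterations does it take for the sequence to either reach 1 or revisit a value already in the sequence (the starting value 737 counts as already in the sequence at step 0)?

3

737 = (2,14,1)_16 → 2³ + 14³ + 1³ = 8 + 2744 + 1 = 2753
2753 = (10,12,1)_16 → 10³ + 12³ + 1³ = 1000 + 1728 + 1 = 2729
2729 = (10,10,9)_16 → 10³ + 10³ + 9³ = 1000 + 1000 + 729 = 2729  — 2729 repeats.
That took 3 steps.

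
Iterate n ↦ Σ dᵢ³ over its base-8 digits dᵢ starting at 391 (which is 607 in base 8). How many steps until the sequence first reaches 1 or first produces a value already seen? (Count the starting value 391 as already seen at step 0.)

6

391 = (6,0,7)_8 → 559
559 = (1,0,5,7)_8 → 469
469 = (7,2,5)_8 → 476
476 = (7,3,4)_8 → 434
434 = (6,6,2)_8 → 440
440 = (6,7,0)_8 → 559  — 559 repeats.
That took 6 steps.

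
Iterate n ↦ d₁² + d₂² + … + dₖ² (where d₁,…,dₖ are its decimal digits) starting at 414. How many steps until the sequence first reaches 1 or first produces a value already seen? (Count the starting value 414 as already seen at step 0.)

414 → 33
33 → 18
18 → 65
65 → 61
61 → 37
37 → 58
58 → 89
89 → 145
145 → 42
42 → 20
20 → 4
4 → 16
16 → 37  — 37 repeats.
That took 13 steps.

13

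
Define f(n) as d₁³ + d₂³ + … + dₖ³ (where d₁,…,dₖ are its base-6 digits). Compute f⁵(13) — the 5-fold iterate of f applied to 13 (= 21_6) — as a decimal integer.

13 = (2,1)_6 → 2³ + 1³ = 8 + 1 = 9
9 = (1,3)_6 → 1³ + 3³ = 1 + 27 = 28
28 = (4,4)_6 → 4³ + 4³ = 64 + 64 = 128
128 = (3,3,2)_6 → 3³ + 3³ + 2³ = 27 + 27 + 8 = 62
62 = (1,4,2)_6 → 1³ + 4³ + 2³ = 1 + 64 + 8 = 73

73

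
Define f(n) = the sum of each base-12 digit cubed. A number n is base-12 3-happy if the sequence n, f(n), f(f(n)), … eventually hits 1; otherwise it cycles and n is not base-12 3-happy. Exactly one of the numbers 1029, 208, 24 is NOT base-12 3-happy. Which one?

24

1029: 1029 → 1073 → 593 → 190 → 1028 → 856 → 1520 → 1728 → 1  — reaches 1 (base-12 3-happy)
208: 208 → 190 → 1028 → 856 → 1520 → 1728 → 1  — reaches 1 (base-12 3-happy)
24: 24 → 8 → 512 → 755 → 1464 → 1008 → 343 → 415 → 1351 → 1136 → 1855 → 1344 → 793 → 342 → 288 → 8  — repeats 8 (not base-12 3-happy)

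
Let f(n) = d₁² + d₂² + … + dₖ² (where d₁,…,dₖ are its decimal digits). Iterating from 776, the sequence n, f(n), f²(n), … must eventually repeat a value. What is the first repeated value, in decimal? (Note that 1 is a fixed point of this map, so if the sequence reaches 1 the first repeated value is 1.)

776 → 7² + 7² + 6² = 49 + 49 + 36 = 134
134 → 1² + 3² + 4² = 1 + 9 + 16 = 26
26 → 2² + 6² = 4 + 36 = 40
40 → 4² + 0² = 16 + 0 = 16
16 → 1² + 6² = 1 + 36 = 37
37 → 3² + 7² = 9 + 49 = 58
58 → 5² + 8² = 25 + 64 = 89
89 → 8² + 9² = 64 + 81 = 145
145 → 1² + 4² + 5² = 1 + 16 + 25 = 42
42 → 4² + 2² = 16 + 4 = 20
20 → 2² + 0² = 4 + 0 = 4
4 → 4² = 16  — 16 already appeared earlier.

16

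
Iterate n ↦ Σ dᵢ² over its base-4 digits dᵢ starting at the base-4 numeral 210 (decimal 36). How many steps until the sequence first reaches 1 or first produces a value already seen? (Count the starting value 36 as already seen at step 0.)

4

36 = (2,1,0)_4 → 2² + 1² + 0² = 5
5 = (1,1)_4 → 1² + 1² = 2
2 = (2)_4 → 2² = 4
4 = (1,0)_4 → 1² + 0² = 1  — reached 1.
That took 4 steps.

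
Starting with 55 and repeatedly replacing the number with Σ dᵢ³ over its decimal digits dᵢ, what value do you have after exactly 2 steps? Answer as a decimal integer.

55 → 5³ + 5³ = 125 + 125 = 250
250 → 2³ + 5³ + 0³ = 8 + 125 + 0 = 133

133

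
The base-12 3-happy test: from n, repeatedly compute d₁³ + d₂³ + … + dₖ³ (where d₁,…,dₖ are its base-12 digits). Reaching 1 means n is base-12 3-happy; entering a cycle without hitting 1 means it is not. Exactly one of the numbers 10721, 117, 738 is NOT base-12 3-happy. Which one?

10721: 10721 → 474 → 270 → 1217 → 762 → 368 → 736 → 190 → 1028 → 856 → 1520 → 1728 → 1  — reaches 1 (base-12 3-happy)
117: 117 → 1458 → 1217 → 762 → 368 → 736 → 190 → 1028 → 856 → 1520 → 1728 → 1  — reaches 1 (base-12 3-happy)
738: 738 → 342 → 288 → 8 → 512 → 755 → 1464 → 1008 → 343 → 415 → 1351 → 1136 → 1855 → 1344 → 793 → 342  — repeats 342 (not base-12 3-happy)

738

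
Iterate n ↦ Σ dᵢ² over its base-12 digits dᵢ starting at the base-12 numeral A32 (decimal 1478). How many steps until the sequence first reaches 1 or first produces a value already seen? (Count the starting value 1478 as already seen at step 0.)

13

1478 = (10,3,2)_12 → 10² + 3² + 2² = 113
113 = (9,5)_12 → 9² + 5² = 106
106 = (8,10)_12 → 8² + 10² = 164
164 = (1,1,8)_12 → 1² + 1² + 8² = 66
66 = (5,6)_12 → 5² + 6² = 61
61 = (5,1)_12 → 5² + 1² = 26
26 = (2,2)_12 → 2² + 2² = 8
8 = (8)_12 → 8² = 64
64 = (5,4)_12 → 5² + 4² = 41
41 = (3,5)_12 → 3² + 5² = 34
34 = (2,10)_12 → 2² + 10² = 104
104 = (8,8)_12 → 8² + 8² = 128
128 = (10,8)_12 → 10² + 8² = 164  — 164 repeats.
That took 13 steps.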